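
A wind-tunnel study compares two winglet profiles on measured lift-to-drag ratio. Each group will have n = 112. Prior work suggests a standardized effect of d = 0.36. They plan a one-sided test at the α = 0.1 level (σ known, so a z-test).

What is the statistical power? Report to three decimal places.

Noncentrality parameter: δ = d·√(n/2) = 0.36 × √(112/2) = 2.6940
Critical value for a one-sided test at α = 0.1: z_α = 1.282.
Power = Φ(δ − 1.282) = Φ(1.412) = 0.9211.

Power ≈ 0.921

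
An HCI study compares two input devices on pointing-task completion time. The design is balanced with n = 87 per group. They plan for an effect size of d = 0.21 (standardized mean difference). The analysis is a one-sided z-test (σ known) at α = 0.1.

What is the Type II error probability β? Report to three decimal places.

β ≈ 0.459

Noncentrality parameter: δ = d·√(n/2) = 0.21 × √(87/2) = 1.3850
Critical value for a one-sided test at α = 0.1: z_α = 1.282.
Power = Φ(δ − 1.282) = Φ(0.103) = 0.5412.
Type II error: β = 1 − power = 1 − 0.5412 = 0.4588.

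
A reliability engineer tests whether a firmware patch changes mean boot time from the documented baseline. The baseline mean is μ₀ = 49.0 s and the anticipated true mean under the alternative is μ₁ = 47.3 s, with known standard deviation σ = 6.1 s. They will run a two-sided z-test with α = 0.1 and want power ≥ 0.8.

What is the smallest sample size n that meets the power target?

n = 80

Standardized effect: d = |μ₁ − μ₀| / σ = |47.3 − 49.0| / 6.1 = 0.2787
Set Φ(δ − 1.645) = 0.8; then δ − 1.645 = Φ⁻¹(0.8) = 0.842, giving δ = 2.486.
(The Φ(−δ − z_{α/2}) term is vanishingly small for δ > 0 and is dropped in the standard sample-size formula.)
δ = d·√n ⇒ n = (δ/d)² = (2.486 / 0.2787)² = 79.60.
Round up to the next whole unit.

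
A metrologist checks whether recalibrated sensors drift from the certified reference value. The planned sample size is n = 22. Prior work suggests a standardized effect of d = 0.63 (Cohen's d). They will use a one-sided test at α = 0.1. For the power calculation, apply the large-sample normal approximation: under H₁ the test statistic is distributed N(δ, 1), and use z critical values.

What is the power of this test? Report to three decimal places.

Noncentrality parameter: δ = d·√n = 0.63 × √22 = 2.9550
Critical value for a one-sided test at α = 0.1: z_α = 1.282.
Power = P(Z > 1.282 − δ) = Φ(1.673) = 0.9529.

Power ≈ 0.953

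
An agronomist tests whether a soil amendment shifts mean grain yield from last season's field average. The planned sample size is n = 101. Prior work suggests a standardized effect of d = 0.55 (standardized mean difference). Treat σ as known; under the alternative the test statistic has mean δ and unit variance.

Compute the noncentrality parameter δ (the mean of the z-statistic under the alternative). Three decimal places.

δ = d·√n = 0.55 × √101 = 5.5274

δ ≈ 5.527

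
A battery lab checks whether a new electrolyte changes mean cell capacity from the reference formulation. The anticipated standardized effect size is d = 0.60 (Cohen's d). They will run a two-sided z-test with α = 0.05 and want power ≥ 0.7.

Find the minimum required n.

For power 0.7 need Φ(δ − z_{0.025}) = 0.7, so δ = z_{0.025} + z_{0.30} = 1.960 + 0.524 = 2.484.
(For δ > 0 the lower-tail rejection region contributes negligibly to power, so the one-term inversion is standard.)
δ = d·√n ⇒ n = (δ/d)² = (2.484 / 0.60)² = 17.14.
Round up to the next whole unit.

n = 18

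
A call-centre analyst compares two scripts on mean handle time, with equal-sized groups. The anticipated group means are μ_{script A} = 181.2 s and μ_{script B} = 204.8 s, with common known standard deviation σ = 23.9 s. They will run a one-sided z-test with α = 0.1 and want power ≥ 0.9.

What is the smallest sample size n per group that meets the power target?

n = 14 per group

Standardized effect: d = |μ_{script A} − μ_{script B}| / σ = |181.2 − 204.8| / 23.9 = 0.9874
For power 0.9 need Φ(δ − z_{0.1}) = 0.9, so δ = z_{0.1} + z_{0.10} = 1.282 + 1.282 = 2.563.
δ = d·√(n/2) ⇒ n = 2(δ/d)² = 2 × (2.563 / 0.9874)² = 13.48.
Rounding up, n = 14 per group.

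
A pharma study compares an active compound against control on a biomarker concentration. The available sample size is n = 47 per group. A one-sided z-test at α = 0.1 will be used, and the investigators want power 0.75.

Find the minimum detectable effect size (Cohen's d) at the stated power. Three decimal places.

Need Φ(δ − 1.282) = 0.75, so δ = 1.282 + 0.674 = 1.956.
δ = d·√(n/2) ⇒ d = δ/√(n/2) = 1.956/√(47/2) = 0.4035.

d ≈ 0.404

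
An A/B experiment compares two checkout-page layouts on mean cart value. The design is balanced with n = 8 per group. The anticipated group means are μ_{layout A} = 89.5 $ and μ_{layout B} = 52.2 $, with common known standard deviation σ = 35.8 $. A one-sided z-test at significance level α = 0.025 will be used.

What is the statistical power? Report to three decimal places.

Standardized effect: d = |μ_{layout A} − μ_{layout B}| / σ = |89.5 − 52.2| / 35.8 = 1.0419
Noncentrality parameter: λ = d·√(n/2) = 1.0419 × √(8/2) = 2.0838
Critical value for a one-sided test at α = 0.025: z_α = 1.960.
Power = P(Z > 1.960 − λ) = Φ(0.124) = 0.5493.

Power ≈ 0.549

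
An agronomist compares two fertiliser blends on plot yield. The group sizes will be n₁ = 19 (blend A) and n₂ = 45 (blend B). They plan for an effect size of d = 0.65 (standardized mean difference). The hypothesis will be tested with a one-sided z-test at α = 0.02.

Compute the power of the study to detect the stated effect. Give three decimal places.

Noncentrality parameter: δ = d / √(1/n₁ + 1/n₂) = 0.65 / √(1/19 + 1/45) = 2.3758
One-sided α = 0.02 → critical value z_{0.02} = 2.054.
Power = Φ(δ − 2.054) = Φ(0.322) = 0.6263.

Power ≈ 0.626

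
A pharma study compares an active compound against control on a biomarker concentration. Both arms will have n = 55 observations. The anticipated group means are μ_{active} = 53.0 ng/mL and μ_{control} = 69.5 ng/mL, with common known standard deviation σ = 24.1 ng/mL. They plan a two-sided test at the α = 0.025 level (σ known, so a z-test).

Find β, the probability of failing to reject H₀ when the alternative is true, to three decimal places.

Standardized effect: d = |μ_{active} − μ_{control}| / σ = |53.0 − 69.5| / 24.1 = 0.6846
Noncentrality parameter: δ = d·√(n/2) = 0.6846 × √(55/2) = 3.5903
Critical value for a two-sided test at α = 0.025: z_{α/2} = 2.241.
Power = Φ(δ − 2.241) + Φ(−δ − 2.241) = Φ(1.349) + Φ(-5.832) = 0.9113 + 0.0000 = 0.9113.
Type II error: β = 1 − power = 1 − 0.9113 = 0.0887.

β ≈ 0.089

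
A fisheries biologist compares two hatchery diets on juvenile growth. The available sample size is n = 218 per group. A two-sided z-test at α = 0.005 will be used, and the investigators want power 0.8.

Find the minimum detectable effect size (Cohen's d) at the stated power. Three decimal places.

Need Φ(δ − 2.807) = 0.8, so δ = 2.807 + 0.842 = 3.649.
(The second rejection-region term Φ(−δ − z_{α/2}) is negligible and dropped.)
δ = d·√(n/2) ⇒ d = δ/√(n/2) = 3.649/√(218/2) = 0.3495.

d ≈ 0.349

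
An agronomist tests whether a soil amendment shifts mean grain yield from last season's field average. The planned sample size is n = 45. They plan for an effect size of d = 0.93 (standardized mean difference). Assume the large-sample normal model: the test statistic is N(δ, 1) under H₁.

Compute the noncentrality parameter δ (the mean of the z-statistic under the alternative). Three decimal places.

δ ≈ 6.239

The noncentrality parameter scales effect size by the design's sample-size factor: δ = d·√n = 0.93 × √45 = 6.2386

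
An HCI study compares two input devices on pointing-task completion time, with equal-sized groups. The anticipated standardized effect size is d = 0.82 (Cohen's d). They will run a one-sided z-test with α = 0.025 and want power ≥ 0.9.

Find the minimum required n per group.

n = 32 per group

Set Φ(δ − 1.960) = 0.9; then δ − 1.960 = Φ⁻¹(0.9) = 1.282, giving δ = 3.242.
δ = d·√(n/2) ⇒ n = 2(δ/d)² = 2 × (3.242 / 0.82)² = 31.25.
Round up to the next whole unit.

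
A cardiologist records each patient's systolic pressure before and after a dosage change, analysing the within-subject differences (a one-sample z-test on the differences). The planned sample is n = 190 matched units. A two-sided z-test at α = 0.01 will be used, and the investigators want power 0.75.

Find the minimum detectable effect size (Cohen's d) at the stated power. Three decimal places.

Required noncentrality: δ = z_{0.005} + z_{0.25} = 2.576 + 0.674 = 3.250.
(Lower-tail contribution to power is negligible for δ > 0.)
δ = d·√n ⇒ d = δ/√n = 3.250/√190 = 0.2358.

d ≈ 0.236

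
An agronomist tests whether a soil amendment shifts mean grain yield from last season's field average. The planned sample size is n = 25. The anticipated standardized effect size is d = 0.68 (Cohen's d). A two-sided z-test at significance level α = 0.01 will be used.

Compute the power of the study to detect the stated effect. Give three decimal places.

Noncentrality parameter: δ = d·√n = 0.68 × √25 = 3.4000
Critical value for a two-sided test at α = 0.01: z_{α/2} = 2.576.
Power = Φ(δ − 2.576) + Φ(−δ − 2.576) = Φ(0.824) + Φ(-5.976) = 0.7951 + 0.0000 = 0.7951.

Power ≈ 0.795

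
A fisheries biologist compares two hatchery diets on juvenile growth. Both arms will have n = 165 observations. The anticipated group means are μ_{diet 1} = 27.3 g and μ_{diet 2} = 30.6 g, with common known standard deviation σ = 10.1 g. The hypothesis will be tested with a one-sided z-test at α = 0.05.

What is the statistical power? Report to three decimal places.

Power ≈ 0.907

Standardized effect: d = |μ_{diet 1} − μ_{diet 2}| / σ = |27.3 − 30.6| / 10.1 = 0.3267
Noncentrality parameter: δ = d·√(n/2) = 0.3267 × √(165/2) = 2.9677
One-sided α = 0.05 → critical value z_{0.05} = 1.645.
Power = Φ(δ − 1.645) = Φ(1.323) = 0.9071.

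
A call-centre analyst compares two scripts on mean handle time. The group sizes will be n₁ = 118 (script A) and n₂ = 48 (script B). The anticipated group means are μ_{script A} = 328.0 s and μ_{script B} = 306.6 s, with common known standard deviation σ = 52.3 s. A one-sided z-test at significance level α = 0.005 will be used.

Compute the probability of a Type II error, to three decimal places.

β ≈ 0.574

Standardized effect: d = |μ_{script A} − μ_{script B}| / σ = |328.0 − 306.6| / 52.3 = 0.4092
Noncentrality parameter: δ = d / √(1/n₁ + 1/n₂) = 0.4092 / √(1/118 + 1/48) = 2.3901
One-sided α = 0.005 → critical value z_{0.005} = 2.576.
Power = Φ(δ − 2.576) = Φ(-0.186) = 0.4263.
Type II error: β = 1 − power = 1 − 0.4263 = 0.5737.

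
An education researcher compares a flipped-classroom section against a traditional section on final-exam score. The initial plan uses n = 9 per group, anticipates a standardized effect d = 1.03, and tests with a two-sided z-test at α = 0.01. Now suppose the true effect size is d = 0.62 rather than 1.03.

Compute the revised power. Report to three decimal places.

With d = 0.62: δ = d·√(n/2) = 0.62 × √(9/2) = 1.3152. Critical value z_{0.005} = 2.576.
Revised power = Φ(δ − 2.576) + Φ(−δ − 2.576) = Φ(-1.261) + Φ(-3.891) = 0.1037 + 0.0000 = 0.1038.

Power ≈ 0.104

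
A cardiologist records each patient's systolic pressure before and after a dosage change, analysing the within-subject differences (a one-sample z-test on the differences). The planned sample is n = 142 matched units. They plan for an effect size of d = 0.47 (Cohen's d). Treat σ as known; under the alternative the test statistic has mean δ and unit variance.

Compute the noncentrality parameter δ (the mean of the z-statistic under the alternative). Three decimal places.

δ ≈ 5.601

δ = d·√n = 0.47 × √142 = 5.6007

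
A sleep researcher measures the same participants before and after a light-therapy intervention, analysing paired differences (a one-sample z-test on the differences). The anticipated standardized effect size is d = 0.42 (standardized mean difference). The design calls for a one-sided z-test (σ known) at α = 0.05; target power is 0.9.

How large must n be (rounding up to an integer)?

For power 0.9 need Φ(δ − z_{0.05}) = 0.9, so δ = z_{0.05} + z_{0.10} = 1.645 + 1.282 = 2.926.
δ = d·√n ⇒ n = (δ/d)² = (2.926 / 0.42)² = 48.55.
Round up to the next whole unit.

n = 49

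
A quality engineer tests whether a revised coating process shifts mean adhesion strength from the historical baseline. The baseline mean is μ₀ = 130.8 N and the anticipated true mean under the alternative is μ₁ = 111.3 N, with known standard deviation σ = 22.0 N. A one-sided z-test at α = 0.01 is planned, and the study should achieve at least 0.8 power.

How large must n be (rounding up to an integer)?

Standardized effect: d = |μ₁ − μ₀| / σ = |111.3 − 130.8| / 22.0 = 0.8864
Set Φ(δ − 2.326) = 0.8; then δ − 2.326 = Φ⁻¹(0.8) = 0.842, giving δ = 3.168.
δ = d·√n ⇒ n = (δ/d)² = (3.168 / 0.8864)² = 12.77.
Rounding up, n = 13.

n = 13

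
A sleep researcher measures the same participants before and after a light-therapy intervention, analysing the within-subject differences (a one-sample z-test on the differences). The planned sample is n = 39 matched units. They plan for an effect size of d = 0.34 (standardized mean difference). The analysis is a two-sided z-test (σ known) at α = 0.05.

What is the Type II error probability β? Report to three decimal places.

Noncentrality parameter: λ = d·√n = 0.34 × √39 = 2.1233
Critical value for a two-sided test at α = 0.05: z_{α/2} = 1.960.
Power = Φ(λ − 1.960) + Φ(−λ − 1.960) = Φ(0.163) + Φ(-4.083) = 0.5649 + 0.0000 = 0.5649.
Type II error: β = 1 − power = 1 − 0.5649 = 0.4351.

β ≈ 0.435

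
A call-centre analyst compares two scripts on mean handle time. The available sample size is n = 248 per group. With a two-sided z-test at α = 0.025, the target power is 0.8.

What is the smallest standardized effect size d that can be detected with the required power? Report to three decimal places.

d ≈ 0.277

Need Φ(δ − 2.241) = 0.8, so δ = 2.241 + 0.842 = 3.083.
(The second rejection-region term Φ(−δ − z_{α/2}) is negligible and dropped.)
δ = d·√(n/2) ⇒ d = δ/√(n/2) = 3.083/√(248/2) = 0.2769.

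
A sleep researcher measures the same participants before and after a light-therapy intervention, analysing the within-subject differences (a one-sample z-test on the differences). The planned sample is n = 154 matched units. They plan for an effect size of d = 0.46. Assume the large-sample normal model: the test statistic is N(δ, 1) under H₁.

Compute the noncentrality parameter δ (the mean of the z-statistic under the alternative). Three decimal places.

The noncentrality parameter scales effect size by the design's sample-size factor: δ = d·√n = 0.46 × √154 = 5.7084

δ ≈ 5.708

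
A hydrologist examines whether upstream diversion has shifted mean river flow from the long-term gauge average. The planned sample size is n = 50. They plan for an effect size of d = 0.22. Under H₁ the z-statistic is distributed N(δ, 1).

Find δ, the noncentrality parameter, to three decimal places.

δ ≈ 1.556

The noncentrality parameter scales effect size by the design's sample-size factor: δ = d·√n = 0.22 × √50 = 1.5556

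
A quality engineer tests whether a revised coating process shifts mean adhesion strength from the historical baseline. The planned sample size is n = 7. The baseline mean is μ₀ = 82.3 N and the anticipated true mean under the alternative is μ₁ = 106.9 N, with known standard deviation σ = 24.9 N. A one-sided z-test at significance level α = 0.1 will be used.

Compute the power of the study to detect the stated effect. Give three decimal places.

Standardized effect: d = |μ₁ − μ₀| / σ = |106.9 − 82.3| / 24.9 = 0.9880
Noncentrality parameter: δ = d·√n = 0.9880 × √7 = 2.6139
One-sided α = 0.1 → critical value z_{0.1} = 1.282.
Power = P(Z > 1.282 − δ) = Φ(1.332) = 0.9086.

Power ≈ 0.909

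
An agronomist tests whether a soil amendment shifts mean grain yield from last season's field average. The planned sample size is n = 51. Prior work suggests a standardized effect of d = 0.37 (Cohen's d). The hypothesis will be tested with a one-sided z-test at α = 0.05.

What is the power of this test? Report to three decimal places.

Power ≈ 0.841

Noncentrality parameter: δ = d·√n = 0.37 × √51 = 2.6423
Critical value for a one-sided test at α = 0.05: z_α = 1.645.
Power = Φ(δ − 1.645) = Φ(0.997) = 0.8407.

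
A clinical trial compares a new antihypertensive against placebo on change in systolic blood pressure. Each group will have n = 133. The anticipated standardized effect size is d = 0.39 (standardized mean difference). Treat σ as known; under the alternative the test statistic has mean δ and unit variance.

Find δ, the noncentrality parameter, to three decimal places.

δ ≈ 3.180

δ = d·√(n/2) = 0.39 × √(133/2) = 3.1804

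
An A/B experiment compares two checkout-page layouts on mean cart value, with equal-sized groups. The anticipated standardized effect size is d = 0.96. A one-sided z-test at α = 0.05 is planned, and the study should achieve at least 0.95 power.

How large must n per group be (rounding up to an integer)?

Set Φ(δ − 1.645) = 0.95; then δ − 1.645 = Φ⁻¹(0.95) = 1.645, giving δ = 3.290.
δ = d·√(n/2) ⇒ n = 2(δ/d)² = 2 × (3.290 / 0.96)² = 23.49.
Round up to the next whole unit.

n = 24 per group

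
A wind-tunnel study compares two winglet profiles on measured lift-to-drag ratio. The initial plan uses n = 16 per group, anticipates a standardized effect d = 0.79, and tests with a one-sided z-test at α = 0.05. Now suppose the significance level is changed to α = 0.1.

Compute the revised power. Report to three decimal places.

Power ≈ 0.830

δ = d·√(n/2) = 0.79 × √(16/2) = 2.2345 (unchanged). New critical value: z_{0.1} = 1.282.
Revised power = Φ(δ − 1.282) = Φ(0.953) = 0.8297.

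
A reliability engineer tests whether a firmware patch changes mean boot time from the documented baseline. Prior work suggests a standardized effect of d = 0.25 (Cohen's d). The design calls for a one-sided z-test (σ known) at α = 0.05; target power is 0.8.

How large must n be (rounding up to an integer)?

n = 99

Set Φ(δ − 1.645) = 0.8; then δ − 1.645 = Φ⁻¹(0.8) = 0.842, giving δ = 2.486.
δ = d·√n ⇒ n = (δ/d)² = (2.486 / 0.25)² = 98.92.
Round up to the next whole unit.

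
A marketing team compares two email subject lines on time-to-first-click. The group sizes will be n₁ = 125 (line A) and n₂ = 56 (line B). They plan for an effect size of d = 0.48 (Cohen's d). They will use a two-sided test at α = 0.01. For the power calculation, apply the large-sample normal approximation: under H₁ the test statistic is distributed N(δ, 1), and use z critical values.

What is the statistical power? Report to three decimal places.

Power ≈ 0.659

Noncentrality parameter: δ = d / √(1/n₁ + 1/n₂) = 0.48 / √(1/125 + 1/56) = 2.9850
Critical value for a two-sided test at α = 0.01: z_{α/2} = 2.576.
Power = Φ(δ − 2.576) + Φ(−δ − 2.576) = Φ(0.409) + Φ(-5.561) = 0.6588 + 0.0000 = 0.6588.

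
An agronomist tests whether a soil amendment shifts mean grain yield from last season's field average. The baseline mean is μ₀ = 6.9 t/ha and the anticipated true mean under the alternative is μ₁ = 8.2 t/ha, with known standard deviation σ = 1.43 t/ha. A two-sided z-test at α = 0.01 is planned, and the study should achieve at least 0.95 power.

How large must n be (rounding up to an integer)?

Standardized effect: d = |μ₁ − μ₀| / σ = |8.2 − 6.9| / 1.43 = 0.9091
Set Φ(δ − 2.576) = 0.95; then δ − 2.576 = Φ⁻¹(0.95) = 1.645, giving δ = 4.221.
(Ignoring the negligible lower-tail rejection probability gives the usual closed-form inversion.)
δ = d·√n ⇒ n = (δ/d)² = (4.221 / 0.9091)² = 21.56.
Round up to the next whole unit.

n = 22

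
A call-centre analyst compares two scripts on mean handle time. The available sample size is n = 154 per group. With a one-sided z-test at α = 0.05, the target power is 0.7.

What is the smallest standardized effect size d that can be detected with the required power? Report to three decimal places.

Required noncentrality: δ = z_{0.05} + z_{0.30} = 1.645 + 0.524 = 2.169.
δ = d·√(n/2) ⇒ d = δ/√(n/2) = 2.169/√(154/2) = 0.2472.

d ≈ 0.247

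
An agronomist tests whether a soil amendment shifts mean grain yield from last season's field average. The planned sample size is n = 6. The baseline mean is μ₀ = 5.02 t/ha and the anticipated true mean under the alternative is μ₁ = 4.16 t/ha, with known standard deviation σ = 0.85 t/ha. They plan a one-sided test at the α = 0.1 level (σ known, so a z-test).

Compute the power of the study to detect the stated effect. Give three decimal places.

Standardized effect: d = |μ₁ − μ₀| / σ = |4.16 − 5.02| / 0.85 = 1.0118
Noncentrality parameter: δ = d·√n = 1.0118 × √6 = 2.4783
Critical value for a one-sided test at α = 0.1: z_α = 1.282.
Power = P(Z > 1.282 − δ) = Φ(1.197) = 0.8843.

Power ≈ 0.884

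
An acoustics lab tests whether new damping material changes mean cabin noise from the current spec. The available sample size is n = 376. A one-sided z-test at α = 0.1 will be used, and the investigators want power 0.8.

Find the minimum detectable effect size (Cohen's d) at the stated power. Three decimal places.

d ≈ 0.109

Need Φ(δ − 1.282) = 0.8, so δ = 1.282 + 0.842 = 2.123.
δ = d·√n ⇒ d = δ/√n = 2.123/√376 = 0.1095.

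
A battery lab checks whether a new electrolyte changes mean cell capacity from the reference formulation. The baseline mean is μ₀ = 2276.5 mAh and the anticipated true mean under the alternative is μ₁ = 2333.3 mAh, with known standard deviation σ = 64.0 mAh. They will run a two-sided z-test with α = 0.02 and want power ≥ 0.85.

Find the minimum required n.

Standardized effect: d = |μ₁ − μ₀| / σ = |2333.3 − 2276.5| / 64.0 = 0.8875
For power 0.85 need Φ(δ − z_{0.01}) = 0.85, so δ = z_{0.01} + z_{0.15} = 2.326 + 1.036 = 3.363.
(The Φ(−δ − z_{α/2}) term is vanishingly small for δ > 0 and is dropped in the standard sample-size formula.)
δ = d·√n ⇒ n = (δ/d)² = (3.363 / 0.8875)² = 14.36.
Round up to the next whole unit.

n = 15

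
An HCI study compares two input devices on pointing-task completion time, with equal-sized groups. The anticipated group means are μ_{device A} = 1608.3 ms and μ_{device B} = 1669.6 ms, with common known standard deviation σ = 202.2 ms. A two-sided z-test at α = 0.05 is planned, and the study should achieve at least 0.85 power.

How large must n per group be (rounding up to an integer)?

Standardized effect: d = |μ_{device A} − μ_{device B}| / σ = |1608.3 − 1669.6| / 202.2 = 0.3032
For power 0.85 need Φ(δ − z_{0.025}) = 0.85, so δ = z_{0.025} + z_{0.15} = 1.960 + 1.036 = 2.996.
(Ignoring the negligible lower-tail rejection probability gives the usual closed-form inversion.)
δ = d·√(n/2) ⇒ n = 2(δ/d)² = 2 × (2.996 / 0.3032)² = 195.38.
Rounding up, n = 196 per group.

n = 196 per group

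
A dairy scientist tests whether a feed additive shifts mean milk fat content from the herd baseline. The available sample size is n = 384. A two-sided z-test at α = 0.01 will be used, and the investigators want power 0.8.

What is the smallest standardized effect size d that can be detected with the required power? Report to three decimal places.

d ≈ 0.174

Required noncentrality: δ = z_{0.005} + z_{0.20} = 2.576 + 0.842 = 3.417.
(The second rejection-region term Φ(−δ − z_{α/2}) is negligible and dropped.)
δ = d·√n ⇒ d = δ/√n = 3.417/√384 = 0.1744.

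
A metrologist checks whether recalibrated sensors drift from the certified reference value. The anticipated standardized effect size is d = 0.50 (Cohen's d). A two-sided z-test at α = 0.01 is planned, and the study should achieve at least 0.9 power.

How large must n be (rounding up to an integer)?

n = 60

Set Φ(δ − 2.576) = 0.9; then δ − 2.576 = Φ⁻¹(0.9) = 1.282, giving δ = 3.857.
(The Φ(−δ − z_{α/2}) term is vanishingly small for δ > 0 and is dropped in the standard sample-size formula.)
δ = d·√n ⇒ n = (δ/d)² = (3.857 / 0.50)² = 59.52.
Round up to the next whole unit.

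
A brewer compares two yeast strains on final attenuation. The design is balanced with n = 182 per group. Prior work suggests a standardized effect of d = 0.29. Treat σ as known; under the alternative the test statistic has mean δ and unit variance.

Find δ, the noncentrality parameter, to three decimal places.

δ ≈ 2.766

The noncentrality parameter scales effect size by the design's sample-size factor: δ = d·√(n/2) = 0.29 × √(182/2) = 2.7664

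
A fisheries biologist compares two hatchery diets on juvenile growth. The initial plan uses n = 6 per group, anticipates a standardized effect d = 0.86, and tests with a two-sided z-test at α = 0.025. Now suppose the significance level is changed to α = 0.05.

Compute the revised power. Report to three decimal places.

δ = d·√(n/2) = 0.86 × √(6/2) = 1.4896 (unchanged). New critical value: z_{0.025} = 1.960.
Revised power = Φ(δ − 1.960) + Φ(−δ − 1.960) = Φ(-0.470) + Φ(-3.450) = 0.3190 + 0.0003 = 0.3193.

Power ≈ 0.319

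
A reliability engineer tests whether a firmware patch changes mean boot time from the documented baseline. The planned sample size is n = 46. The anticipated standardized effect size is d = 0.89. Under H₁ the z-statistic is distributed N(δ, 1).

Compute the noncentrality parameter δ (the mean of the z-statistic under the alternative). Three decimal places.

δ ≈ 6.036

δ = d·√n = 0.89 × √46 = 6.0363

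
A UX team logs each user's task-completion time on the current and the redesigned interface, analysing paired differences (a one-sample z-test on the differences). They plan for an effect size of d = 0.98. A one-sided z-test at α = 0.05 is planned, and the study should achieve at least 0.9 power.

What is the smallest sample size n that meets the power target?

n = 9

For power 0.9 need Φ(δ − z_{0.05}) = 0.9, so δ = z_{0.05} + z_{0.10} = 1.645 + 1.282 = 2.926.
δ = d·√n ⇒ n = (δ/d)² = (2.926 / 0.98)² = 8.92.
Rounding up, n = 9.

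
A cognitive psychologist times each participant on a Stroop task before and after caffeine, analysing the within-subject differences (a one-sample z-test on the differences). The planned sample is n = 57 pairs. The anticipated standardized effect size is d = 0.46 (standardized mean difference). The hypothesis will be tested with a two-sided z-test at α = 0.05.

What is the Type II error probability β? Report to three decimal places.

β ≈ 0.065

Noncentrality parameter: δ = d·√n = 0.46 × √57 = 3.4729
Critical value for a two-sided test at α = 0.05: z_{α/2} = 1.960.
Power = Φ(δ − 1.960) + Φ(−δ − 1.960) = Φ(1.513) + Φ(-5.433) = 0.9349 + 0.0000 = 0.9349.
Type II error: β = 1 − power = 1 − 0.9349 = 0.0651.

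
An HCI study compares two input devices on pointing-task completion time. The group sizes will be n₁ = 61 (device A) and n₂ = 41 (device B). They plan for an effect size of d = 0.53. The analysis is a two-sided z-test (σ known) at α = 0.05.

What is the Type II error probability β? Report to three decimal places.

β ≈ 0.253

Noncentrality parameter: δ = d / √(1/n₁ + 1/n₂) = 0.53 / √(1/61 + 1/41) = 2.6244
Two-sided α = 0.05 → critical value z_{0.025} = 1.960.
Power = Φ(δ − 1.960) + Φ(−δ − 1.960) = Φ(0.664) + Φ(-4.584) = 0.7468 + 0.0000 = 0.7468.
Type II error: β = 1 − power = 1 − 0.7468 = 0.2532.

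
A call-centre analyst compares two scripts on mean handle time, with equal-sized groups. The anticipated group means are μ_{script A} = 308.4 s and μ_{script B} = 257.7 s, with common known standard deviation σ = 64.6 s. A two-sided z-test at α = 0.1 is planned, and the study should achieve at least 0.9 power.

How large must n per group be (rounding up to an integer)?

n = 28 per group

Standardized effect: d = |μ_{script A} − μ_{script B}| / σ = |308.4 − 257.7| / 64.6 = 0.7848
Set Φ(δ − 1.645) = 0.9; then δ − 1.645 = Φ⁻¹(0.9) = 1.282, giving δ = 2.926.
(Ignoring the negligible lower-tail rejection probability gives the usual closed-form inversion.)
δ = d·√(n/2) ⇒ n = 2(δ/d)² = 2 × (2.926 / 0.7848)² = 27.81.
Round up to the next whole unit.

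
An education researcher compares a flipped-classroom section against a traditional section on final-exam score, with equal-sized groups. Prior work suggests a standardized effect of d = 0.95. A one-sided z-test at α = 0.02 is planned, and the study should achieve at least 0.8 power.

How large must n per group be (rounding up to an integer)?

n = 19 per group

Set Φ(δ − 2.054) = 0.8; then δ − 2.054 = Φ⁻¹(0.8) = 0.842, giving δ = 2.895.
δ = d·√(n/2) ⇒ n = 2(δ/d)² = 2 × (2.895 / 0.95)² = 18.58.
Round up to the next whole unit.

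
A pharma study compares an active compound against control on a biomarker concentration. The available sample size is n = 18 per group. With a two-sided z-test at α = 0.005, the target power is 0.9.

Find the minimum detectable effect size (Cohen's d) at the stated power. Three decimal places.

Required noncentrality: δ = z_{0.0025} + z_{0.10} = 2.807 + 1.282 = 4.089.
(The second rejection-region term Φ(−δ − z_{α/2}) is negligible and dropped.)
δ = d·√(n/2) ⇒ d = δ/√(n/2) = 4.089/√(18/2) = 1.3629.

d ≈ 1.363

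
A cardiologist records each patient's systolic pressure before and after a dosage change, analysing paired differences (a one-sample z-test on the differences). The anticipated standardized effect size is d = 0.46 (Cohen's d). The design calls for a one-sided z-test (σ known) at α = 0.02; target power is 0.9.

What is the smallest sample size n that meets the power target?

n = 53

For power 0.9 need Φ(δ − z_{0.02}) = 0.9, so δ = z_{0.02} + z_{0.10} = 2.054 + 1.282 = 3.335.
δ = d·√n ⇒ n = (δ/d)² = (3.335 / 0.46)² = 52.57.
Round up to the next whole unit.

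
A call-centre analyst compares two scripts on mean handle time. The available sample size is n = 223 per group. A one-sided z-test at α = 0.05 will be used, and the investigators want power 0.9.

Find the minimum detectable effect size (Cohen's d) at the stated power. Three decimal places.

Need Φ(δ − 1.645) = 0.9, so δ = 1.645 + 1.282 = 2.926.
δ = d·√(n/2) ⇒ d = δ/√(n/2) = 2.926/√(223/2) = 0.2771.

d ≈ 0.277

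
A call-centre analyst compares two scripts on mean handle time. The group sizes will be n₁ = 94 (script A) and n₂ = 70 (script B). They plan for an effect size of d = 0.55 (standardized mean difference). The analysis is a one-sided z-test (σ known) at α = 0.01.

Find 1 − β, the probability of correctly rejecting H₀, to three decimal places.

Noncentrality parameter: δ = d / √(1/n₁ + 1/n₂) = 0.55 / √(1/94 + 1/70) = 3.4838
Critical value for a one-sided test at α = 0.01: z_α = 2.326.
Power = Φ(δ − 2.326) = Φ(1.157) = 0.8765.

Power ≈ 0.876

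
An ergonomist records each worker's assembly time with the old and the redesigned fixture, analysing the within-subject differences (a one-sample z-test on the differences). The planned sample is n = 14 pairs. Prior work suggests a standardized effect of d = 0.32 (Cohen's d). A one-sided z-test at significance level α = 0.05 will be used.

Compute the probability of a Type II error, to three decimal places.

Noncentrality parameter: δ = d·√n = 0.32 × √14 = 1.1973
One-sided α = 0.05 → critical value z_{0.05} = 1.645.
Power = P(Z > 1.645 − δ) = Φ(-0.448) = 0.3272.
Type II error: β = 1 − power = 1 − 0.3272 = 0.6728.

β ≈ 0.673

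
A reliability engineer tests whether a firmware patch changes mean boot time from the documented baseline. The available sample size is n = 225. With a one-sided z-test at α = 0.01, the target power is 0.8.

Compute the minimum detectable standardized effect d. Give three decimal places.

d ≈ 0.211

Need Φ(δ − 2.326) = 0.8, so δ = 2.326 + 0.842 = 3.168.
δ = d·√n ⇒ d = δ/√n = 3.168/√225 = 0.2112.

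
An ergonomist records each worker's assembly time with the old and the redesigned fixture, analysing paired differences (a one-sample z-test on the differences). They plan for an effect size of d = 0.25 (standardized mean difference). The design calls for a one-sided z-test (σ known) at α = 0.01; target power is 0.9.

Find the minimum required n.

n = 209

For power 0.9 need Φ(δ − z_{0.01}) = 0.9, so δ = z_{0.01} + z_{0.10} = 2.326 + 1.282 = 3.608.
δ = d·√n ⇒ n = (δ/d)² = (3.608 / 0.25)² = 208.27.
Round up to the next whole unit.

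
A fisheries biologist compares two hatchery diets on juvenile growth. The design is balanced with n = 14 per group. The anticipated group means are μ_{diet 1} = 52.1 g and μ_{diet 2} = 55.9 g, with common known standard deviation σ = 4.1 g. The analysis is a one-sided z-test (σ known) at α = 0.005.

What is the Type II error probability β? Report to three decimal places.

Standardized effect: d = |μ_{diet 1} − μ_{diet 2}| / σ = |52.1 − 55.9| / 4.1 = 0.9268
Noncentrality parameter: δ = d·√(n/2) = 0.9268 × √(14/2) = 2.4522
One-sided α = 0.005 → critical value z_{0.005} = 2.576.
Power = P(Z > 2.576 − δ) = Φ(-0.124) = 0.4508.
Type II error: β = 1 − power = 1 − 0.4508 = 0.5492.

β ≈ 0.549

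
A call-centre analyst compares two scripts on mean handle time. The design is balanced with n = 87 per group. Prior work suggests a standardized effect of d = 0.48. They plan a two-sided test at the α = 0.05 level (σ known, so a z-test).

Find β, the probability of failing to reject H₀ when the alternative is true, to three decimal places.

Noncentrality parameter: δ = d·√(n/2) = 0.48 × √(87/2) = 3.1658
Two-sided α = 0.05 → critical value z_{0.025} = 1.960.
Power = Φ(δ − 1.960) + Φ(−δ − 1.960) = Φ(1.206) + Φ(-5.126) = 0.8861 + 0.0000 = 0.8861.
Type II error: β = 1 − power = 1 − 0.8861 = 0.1139.

β ≈ 0.114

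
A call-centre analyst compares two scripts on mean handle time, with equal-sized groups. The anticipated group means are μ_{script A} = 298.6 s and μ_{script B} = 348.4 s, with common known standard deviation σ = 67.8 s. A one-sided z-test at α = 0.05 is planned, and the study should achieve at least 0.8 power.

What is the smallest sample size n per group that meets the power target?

n = 23 per group

Standardized effect: d = |μ_{script A} − μ_{script B}| / σ = |298.6 − 348.4| / 67.8 = 0.7345
For power 0.8 need Φ(δ − z_{0.05}) = 0.8, so δ = z_{0.05} + z_{0.20} = 1.645 + 0.842 = 2.486.
δ = d·√(n/2) ⇒ n = 2(δ/d)² = 2 × (2.486 / 0.7345)² = 22.92.
Round up to the next whole unit.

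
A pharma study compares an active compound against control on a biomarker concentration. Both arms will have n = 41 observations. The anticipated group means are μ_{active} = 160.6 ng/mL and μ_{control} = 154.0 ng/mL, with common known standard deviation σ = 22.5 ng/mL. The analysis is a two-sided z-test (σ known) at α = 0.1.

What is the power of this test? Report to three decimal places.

Standardized effect: d = |μ_{active} − μ_{control}| / σ = |160.6 − 154.0| / 22.5 = 0.2933
Noncentrality parameter: δ = d·√(n/2) = 0.2933 × √(41/2) = 1.3281
Two-sided α = 0.1 → critical value z_{0.05} = 1.645.
Power = Φ(δ − 1.645) + Φ(−δ − 1.645) = Φ(-0.317) + Φ(-2.973) = 0.3757 + 0.0015 = 0.3772.

Power ≈ 0.377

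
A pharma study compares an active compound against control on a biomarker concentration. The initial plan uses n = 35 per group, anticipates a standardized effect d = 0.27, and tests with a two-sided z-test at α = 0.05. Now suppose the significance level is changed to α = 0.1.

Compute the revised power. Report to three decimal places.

δ = d·√(n/2) = 0.27 × √(35/2) = 1.1295 (unchanged). New critical value: z_{0.05} = 1.645.
Revised power = Φ(δ − 1.645) + Φ(−δ − 1.645) = Φ(-0.515) + Φ(-2.774) = 0.3031 + 0.0028 = 0.3059.

Power ≈ 0.306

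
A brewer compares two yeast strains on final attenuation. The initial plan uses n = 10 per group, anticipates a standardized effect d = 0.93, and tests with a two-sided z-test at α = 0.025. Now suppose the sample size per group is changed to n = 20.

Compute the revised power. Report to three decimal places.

With n = 20 per group: δ = d·√(n/2) = 0.93 × √(20/2) = 2.9409. Critical value z_{0.0125} = 2.241.
Revised power = Φ(δ − 2.241) + Φ(−δ − 2.241) = Φ(0.700) + Φ(-5.182) = 0.7579 + 0.0000 = 0.7579.

Power ≈ 0.758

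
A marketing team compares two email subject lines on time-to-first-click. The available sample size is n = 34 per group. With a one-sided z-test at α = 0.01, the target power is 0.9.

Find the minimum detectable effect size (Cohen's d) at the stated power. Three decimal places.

d ≈ 0.875

Required noncentrality: δ = z_{0.01} + z_{0.10} = 2.326 + 1.282 = 3.608.
δ = d·√(n/2) ⇒ d = δ/√(n/2) = 3.608/√(34/2) = 0.8750.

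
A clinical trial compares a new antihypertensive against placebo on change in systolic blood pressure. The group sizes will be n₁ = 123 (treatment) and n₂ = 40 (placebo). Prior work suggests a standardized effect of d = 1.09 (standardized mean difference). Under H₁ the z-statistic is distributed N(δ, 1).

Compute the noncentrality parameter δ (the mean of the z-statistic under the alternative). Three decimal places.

δ = d / √(1/n₁ + 1/n₂) = 1.09 / √(1/123 + 1/40) = 5.9885

δ ≈ 5.988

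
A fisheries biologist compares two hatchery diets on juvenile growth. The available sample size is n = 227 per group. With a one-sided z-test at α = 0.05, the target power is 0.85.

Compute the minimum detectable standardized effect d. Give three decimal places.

d ≈ 0.252

Required noncentrality: δ = z_{0.05} + z_{0.15} = 1.645 + 1.036 = 2.681.
δ = d·√(n/2) ⇒ d = δ/√(n/2) = 2.681/√(227/2) = 0.2517.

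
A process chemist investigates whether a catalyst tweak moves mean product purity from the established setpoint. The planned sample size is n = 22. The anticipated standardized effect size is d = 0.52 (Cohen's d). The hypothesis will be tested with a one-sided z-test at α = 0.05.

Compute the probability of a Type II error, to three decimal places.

β ≈ 0.214

Noncentrality parameter: δ = d·√n = 0.52 × √22 = 2.4390
One-sided α = 0.05 → critical value z_{0.05} = 1.645.
Power = P(Z > 1.645 − δ) = Φ(0.794) = 0.7864.
Type II error: β = 1 − power = 1 − 0.7864 = 0.2136.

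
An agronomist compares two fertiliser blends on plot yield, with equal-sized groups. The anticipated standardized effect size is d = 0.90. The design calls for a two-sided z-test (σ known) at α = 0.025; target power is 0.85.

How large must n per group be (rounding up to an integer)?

n = 27 per group

For power 0.85 need Φ(δ − z_{0.0125}) = 0.85, so δ = z_{0.0125} + z_{0.15} = 2.241 + 1.036 = 3.278.
(For δ > 0 the lower-tail rejection region contributes negligibly to power, so the one-term inversion is standard.)
δ = d·√(n/2) ⇒ n = 2(δ/d)² = 2 × (3.278 / 0.90)² = 26.53.
Rounding up, n = 27 per group.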